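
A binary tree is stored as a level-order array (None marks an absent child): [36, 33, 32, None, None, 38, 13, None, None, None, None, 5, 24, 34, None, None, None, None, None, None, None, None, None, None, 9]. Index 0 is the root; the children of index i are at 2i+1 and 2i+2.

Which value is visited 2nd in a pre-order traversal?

33

Pre-order visits the node, then its left subtree, then its right subtree.
Visit 36.
At 36: go left to 33.
  33 is a leaf — visit 33.
At 36: go right to 32.
  Visit 32.
  At 32: go left to 38.
    Visit 38.
    At 38: go left to 5.
      Visit 5.
      At 5: no left child.
      At 5: go right to 9.
        9 is a leaf — visit 9.
    At 38: go right to 24.
      24 is a leaf — visit 24.
  At 32: go right to 13.
    Visit 13.
    At 13: go left to 34.
      34 is a leaf — visit 34.
    At 13: no right child.
Full pre-order sequence: 36, 33, 32, 38, 5, 9, 24, 13, 34.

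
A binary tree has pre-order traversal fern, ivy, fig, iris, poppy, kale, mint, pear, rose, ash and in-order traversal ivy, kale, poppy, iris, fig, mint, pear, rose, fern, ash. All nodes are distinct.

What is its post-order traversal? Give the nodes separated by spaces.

The first element of pre-order is the root; it splits in-order into left and right subtrees.
Root fern: left subtree has 8 nodes {ivy, kale, poppy, iris, fig, mint, pear, rose}, right has 1 {ash}.
  Root ivy: left subtree has 0 nodes { }, right has 7 {kale, poppy, iris, fig, mint, pear, rose}.
    Root fig: left subtree has 3 nodes {kale, poppy, iris}, right has 3 {mint, pear, rose}.
      Root iris: left subtree has 2 nodes {kale, poppy}, right has 0 { }.
        Root poppy: left subtree has 1 node {kale}, right has 0 { }.
      Root mint: left subtree has 0 nodes { }, right has 2 {pear, rose}.
        Root pear: left subtree has 0 nodes { }, right has 1 {rose}.

kale poppy iris rose pear mint fig ivy ash fern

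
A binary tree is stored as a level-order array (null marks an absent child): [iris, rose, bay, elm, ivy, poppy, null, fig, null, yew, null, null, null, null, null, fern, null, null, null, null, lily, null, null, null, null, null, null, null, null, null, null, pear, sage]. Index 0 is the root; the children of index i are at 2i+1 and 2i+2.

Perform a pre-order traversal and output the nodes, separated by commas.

Pre-order visits the node, then its left subtree, then its right subtree.
Visit iris.
At iris: go left to rose.
  Visit rose.
  At rose: go left to elm.
    Visit elm.
    At elm: go left to fig.
      Visit fig.
      At fig: go left to fern.
        Visit fern.
        At fern: go left to pear.
          pear is a leaf — visit pear.
        At fern: go right to sage.
          sage is a leaf — visit sage.
      At fig: no right child.
    At elm: no right child.
  At rose: go right to ivy.
    Visit ivy.
    At ivy: go left to yew.
      Visit yew.
      At yew: no left child.
      At yew: go right to lily.
        lily is a leaf — visit lily.
    At ivy: no right child.
At iris: go right to bay.
  Visit bay.
  At bay: go left to poppy.
    poppy is a leaf — visit poppy.
  At bay: no right child.

iris, rose, elm, fig, fern, pear, sage, ivy, yew, lily, bay, poppy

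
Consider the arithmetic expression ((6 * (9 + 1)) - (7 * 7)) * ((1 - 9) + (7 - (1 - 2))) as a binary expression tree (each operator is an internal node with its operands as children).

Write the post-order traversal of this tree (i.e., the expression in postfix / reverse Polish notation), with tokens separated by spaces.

6 9 1 + * 7 7 * - 1 9 - 7 1 2 - - + *

Post-order on an expression tree gives postfix notation: for each operator, emit left operand, right operand, then the operator.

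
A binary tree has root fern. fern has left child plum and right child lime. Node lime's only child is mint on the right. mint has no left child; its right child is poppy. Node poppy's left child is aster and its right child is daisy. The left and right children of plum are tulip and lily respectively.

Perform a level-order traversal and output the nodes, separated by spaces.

Level-order visits nodes level by level from the root, left to right within each level.
Level 0: fern
Level 1: plum, lime
Level 2: tulip, lily, mint
Level 3: poppy
Level 4: aster, daisy

fern plum lime tulip lily mint poppy aster daisy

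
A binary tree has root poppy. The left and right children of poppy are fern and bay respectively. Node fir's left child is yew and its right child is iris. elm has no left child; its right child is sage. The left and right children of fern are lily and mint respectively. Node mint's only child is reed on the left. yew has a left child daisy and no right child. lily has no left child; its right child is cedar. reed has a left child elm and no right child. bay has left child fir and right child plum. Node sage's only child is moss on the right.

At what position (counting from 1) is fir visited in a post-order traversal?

12

Post-order visits the left subtree, then the right subtree, then the node.
At poppy: go left to fern.
  At fern: go left to lily.
    At lily: no left child.
    At lily: go right to cedar.
      cedar is a leaf — visit cedar.
    Visit lily.
  At fern: go right to mint.
    At mint: go left to reed.
      At reed: go left to elm.
        At elm: no left child.
        At elm: go right to sage.
          At sage: no left child.
          At sage: go right to moss.
            moss is a leaf — visit moss.
          Visit sage.
        Visit elm.
      At reed: no right child.
      Visit reed.
    At mint: no right child.
    Visit mint.
  Visit fern.
At poppy: go right to bay.
  At bay: go left to fir.
    At fir: go left to yew.
      At yew: go left to daisy.
        daisy is a leaf — visit daisy.
      At yew: no right child.
      Visit yew.
    At fir: go right to iris.
      iris is a leaf — visit iris.
    Visit fir.
  At bay: go right to plum.
    plum is a leaf — visit plum.
  Visit bay.
Visit poppy.
Full post-order sequence: cedar, lily, moss, sage, elm, reed, mint, fern, daisy, yew, iris, fir, plum, bay, poppy.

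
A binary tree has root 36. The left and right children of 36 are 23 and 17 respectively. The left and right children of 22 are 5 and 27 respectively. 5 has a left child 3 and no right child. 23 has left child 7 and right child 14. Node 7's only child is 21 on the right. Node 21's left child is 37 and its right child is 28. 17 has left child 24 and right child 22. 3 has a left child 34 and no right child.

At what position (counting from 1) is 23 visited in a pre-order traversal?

2

Pre-order visits the node, then its left subtree, then its right subtree.
Visit 36.
At 36: go left to 23.
  Visit 23.
  At 23: go left to 7.
    Visit 7.
    At 7: no left child.
    At 7: go right to 21.
      Visit 21.
      At 21: go left to 37.
        37 is a leaf — visit 37.
      At 21: go right to 28.
        28 is a leaf — visit 28.
  At 23: go right to 14.
    14 is a leaf — visit 14.
At 36: go right to 17.
  Visit 17.
  At 17: go left to 24.
    24 is a leaf — visit 24.
  At 17: go right to 22.
    Visit 22.
    At 22: go left to 5.
      Visit 5.
      At 5: go left to 3.
        Visit 3.
        At 3: go left to 34.
          34 is a leaf — visit 34.
        At 3: no right child.
      At 5: no right child.
    At 22: go right to 27.
      27 is a leaf — visit 27.
Full pre-order sequence: 36, 23, 7, 21, 37, 28, 14, 17, 24, 22, 5, 3, 34, 27.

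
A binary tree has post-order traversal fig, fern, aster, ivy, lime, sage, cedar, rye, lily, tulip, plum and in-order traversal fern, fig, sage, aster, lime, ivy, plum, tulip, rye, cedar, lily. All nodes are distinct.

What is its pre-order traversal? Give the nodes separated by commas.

plum, sage, fern, fig, lime, aster, ivy, tulip, lily, rye, cedar

The last element of post-order is the root; it splits in-order into left and right subtrees.
Root plum: left subtree has 6 nodes {fern, fig, sage, aster, lime, ivy}, right has 4 {tulip, rye, cedar, lily}.
  Root sage: left subtree has 2 nodes {fern, fig}, right has 3 {aster, lime, ivy}.
    Root fern: left subtree has 0 nodes { }, right has 1 {fig}.
    Root lime: left subtree has 1 node {aster}, right has 1 {ivy}.
  Root tulip: left subtree has 0 nodes { }, right has 3 {rye, cedar, lily}.
    Root lily: left subtree has 2 nodes {rye, cedar}, right has 0 { }.
      Root rye: left subtree has 0 nodes { }, right has 1 {cedar}.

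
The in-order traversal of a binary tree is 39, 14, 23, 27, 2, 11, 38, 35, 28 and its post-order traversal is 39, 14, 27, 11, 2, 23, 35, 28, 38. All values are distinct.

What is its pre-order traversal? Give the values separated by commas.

38, 23, 14, 39, 2, 27, 11, 28, 35

The last element of post-order is the root; it splits in-order into left and right subtrees.
Root 38: left subtree has 6 nodes {39, 14, 23, 27, 2, 11}, right has 2 {35, 28}.
  Root 23: left subtree has 2 nodes {39, 14}, right has 3 {27, 2, 11}.
    Root 14: left subtree has 1 node {39}, right has 0 { }.
    Root 2: left subtree has 1 node {27}, right has 1 {11}.
  Root 28: left subtree has 1 node {35}, right has 0 { }.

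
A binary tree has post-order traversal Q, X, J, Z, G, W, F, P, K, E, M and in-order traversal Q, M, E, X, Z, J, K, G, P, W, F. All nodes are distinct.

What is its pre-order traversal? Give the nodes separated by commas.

The last element of post-order is the root; it splits in-order into left and right subtrees.
Root M: left subtree has 1 node {Q}, right has 9 {E, X, Z, J, K, G, P, W, F}.
  Root E: left subtree has 0 nodes { }, right has 8 {X, Z, J, K, G, P, W, F}.
    Root K: left subtree has 3 nodes {X, Z, J}, right has 4 {G, P, W, F}.
      Root Z: left subtree has 1 node {X}, right has 1 {J}.
      Root P: left subtree has 1 node {G}, right has 2 {W, F}.
        Root F: left subtree has 1 node {W}, right has 0 { }.

M, Q, E, K, Z, X, J, P, G, F, W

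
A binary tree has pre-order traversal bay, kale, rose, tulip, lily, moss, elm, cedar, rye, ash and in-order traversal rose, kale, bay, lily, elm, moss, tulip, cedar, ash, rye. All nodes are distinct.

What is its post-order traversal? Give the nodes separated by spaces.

The first element of pre-order is the root; it splits in-order into left and right subtrees.
Root bay: left subtree has 2 nodes {rose, kale}, right has 7 {lily, elm, moss, tulip, cedar, ash, rye}.
  Root kale: left subtree has 1 node {rose}, right has 0 { }.
  Root tulip: left subtree has 3 nodes {lily, elm, moss}, right has 3 {cedar, ash, rye}.
    Root lily: left subtree has 0 nodes { }, right has 2 {elm, moss}.
      Root moss: left subtree has 1 node {elm}, right has 0 { }.
    Root cedar: left subtree has 0 nodes { }, right has 2 {ash, rye}.
      Root rye: left subtree has 1 node {ash}, right has 0 { }.

rose kale elm moss lily ash rye cedar tulip bay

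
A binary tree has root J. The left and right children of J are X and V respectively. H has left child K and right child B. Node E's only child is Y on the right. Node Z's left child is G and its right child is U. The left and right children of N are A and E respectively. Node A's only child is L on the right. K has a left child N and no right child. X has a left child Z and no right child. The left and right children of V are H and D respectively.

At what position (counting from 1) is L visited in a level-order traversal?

Level-order visits nodes level by level from the root, left to right within each level.
Level 0: J
Level 1: X, V
Level 2: Z, H, D
Level 3: G, U, K, B
Level 4: N
Level 5: A, E
Level 6: L, Y
Full level-order sequence: J, X, V, Z, H, D, G, U, K, B, N, A, E, L, Y.

14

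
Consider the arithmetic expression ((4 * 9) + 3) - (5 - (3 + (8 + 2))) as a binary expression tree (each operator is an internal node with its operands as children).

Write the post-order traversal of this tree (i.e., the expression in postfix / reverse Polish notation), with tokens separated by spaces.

4 9 * 3 + 5 3 8 2 + + - -

Post-order on an expression tree gives postfix notation: for each operator, emit left operand, right operand, then the operator.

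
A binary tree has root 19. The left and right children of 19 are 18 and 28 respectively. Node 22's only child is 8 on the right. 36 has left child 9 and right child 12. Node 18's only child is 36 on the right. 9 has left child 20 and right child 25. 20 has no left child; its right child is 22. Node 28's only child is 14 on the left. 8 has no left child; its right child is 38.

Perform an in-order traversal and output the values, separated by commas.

In-order visits the left subtree, then the node, then the right subtree.
At 19: go left to 18.
  At 18: no left child.
  Visit 18.
  At 18: go right to 36.
    At 36: go left to 9.
      At 9: go left to 20.
        At 20: no left child.
        Visit 20.
        At 20: go right to 22.
          At 22: no left child.
          Visit 22.
          At 22: go right to 8.
            At 8: no left child.
            Visit 8.
            At 8: go right to 38.
              38 is a leaf — visit 38.
      Visit 9.
      At 9: go right to 25.
        25 is a leaf — visit 25.
    Visit 36.
    At 36: go right to 12.
      12 is a leaf — visit 12.
Visit 19.
At 19: go right to 28.
  At 28: go left to 14.
    14 is a leaf — visit 14.
  Visit 28.
  At 28: no right child.

18, 20, 22, 8, 38, 9, 25, 36, 12, 19, 14, 28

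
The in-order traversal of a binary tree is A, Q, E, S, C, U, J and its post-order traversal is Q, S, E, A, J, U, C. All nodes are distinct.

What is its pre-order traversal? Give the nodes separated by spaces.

C A E Q S U J

The last element of post-order is the root; it splits in-order into left and right subtrees.
Root C: left subtree has 4 nodes {A, Q, E, S}, right has 2 {U, J}.
  Root A: left subtree has 0 nodes { }, right has 3 {Q, E, S}.
    Root E: left subtree has 1 node {Q}, right has 1 {S}.
  Root U: left subtree has 0 nodes { }, right has 1 {J}.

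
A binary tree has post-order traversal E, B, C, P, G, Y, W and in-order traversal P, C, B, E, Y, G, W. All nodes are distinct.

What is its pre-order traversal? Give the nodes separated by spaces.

W Y P C B E G

The last element of post-order is the root; it splits in-order into left and right subtrees.
Root W: left subtree has 6 nodes {P, C, B, E, Y, G}, right has 0 { }.
  Root Y: left subtree has 4 nodes {P, C, B, E}, right has 1 {G}.
    Root P: left subtree has 0 nodes { }, right has 3 {C, B, E}.
      Root C: left subtree has 0 nodes { }, right has 2 {B, E}.
        Root B: left subtree has 0 nodes { }, right has 1 {E}.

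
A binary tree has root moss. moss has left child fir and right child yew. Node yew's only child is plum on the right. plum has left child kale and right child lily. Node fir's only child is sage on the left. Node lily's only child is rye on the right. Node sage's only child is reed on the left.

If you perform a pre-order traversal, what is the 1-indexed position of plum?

Pre-order visits the node, then its left subtree, then its right subtree.
Visit moss.
At moss: go left to fir.
  Visit fir.
  At fir: go left to sage.
    Visit sage.
    At sage: go left to reed.
      reed is a leaf — visit reed.
    At sage: no right child.
  At fir: no right child.
At moss: go right to yew.
  Visit yew.
  At yew: no left child.
  At yew: go right to plum.
    Visit plum.
    At plum: go left to kale.
      kale is a leaf — visit kale.
    At plum: go right to lily.
      Visit lily.
      At lily: no left child.
      At lily: go right to rye.
        rye is a leaf — visit rye.
Full pre-order sequence: moss, fir, sage, reed, yew, plum, kale, lily, rye.

6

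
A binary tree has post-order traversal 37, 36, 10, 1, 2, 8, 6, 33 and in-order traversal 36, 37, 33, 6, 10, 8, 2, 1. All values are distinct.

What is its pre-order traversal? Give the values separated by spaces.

The last element of post-order is the root; it splits in-order into left and right subtrees.
Root 33: left subtree has 2 nodes {36, 37}, right has 5 {6, 10, 8, 2, 1}.
  Root 36: left subtree has 0 nodes { }, right has 1 {37}.
  Root 6: left subtree has 0 nodes { }, right has 4 {10, 8, 2, 1}.
    Root 8: left subtree has 1 node {10}, right has 2 {2, 1}.
      Root 2: left subtree has 0 nodes { }, right has 1 {1}.

33 36 37 6 8 10 2 1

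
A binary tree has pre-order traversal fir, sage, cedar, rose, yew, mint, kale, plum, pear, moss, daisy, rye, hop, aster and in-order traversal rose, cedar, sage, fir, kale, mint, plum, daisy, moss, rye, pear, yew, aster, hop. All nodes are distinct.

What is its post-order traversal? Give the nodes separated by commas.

The first element of pre-order is the root; it splits in-order into left and right subtrees.
Root fir: left subtree has 3 nodes {rose, cedar, sage}, right has 10 {kale, mint, plum, daisy, moss, rye, pear, yew, aster, hop}.
  Root sage: left subtree has 2 nodes {rose, cedar}, right has 0 { }.
    Root cedar: left subtree has 1 node {rose}, right has 0 { }.
  Root yew: left subtree has 7 nodes {kale, mint, plum, daisy, moss, rye, pear}, right has 2 {aster, hop}.
    Root mint: left subtree has 1 node {kale}, right has 5 {plum, daisy, moss, rye, pear}.
      Root plum: left subtree has 0 nodes { }, right has 4 {daisy, moss, rye, pear}.
        Root pear: left subtree has 3 nodes {daisy, moss, rye}, right has 0 { }.
          Root moss: left subtree has 1 node {daisy}, right has 1 {rye}.
    Root hop: left subtree has 1 node {aster}, right has 0 { }.

rose, cedar, sage, kale, daisy, rye, moss, pear, plum, mint, aster, hop, yew, fir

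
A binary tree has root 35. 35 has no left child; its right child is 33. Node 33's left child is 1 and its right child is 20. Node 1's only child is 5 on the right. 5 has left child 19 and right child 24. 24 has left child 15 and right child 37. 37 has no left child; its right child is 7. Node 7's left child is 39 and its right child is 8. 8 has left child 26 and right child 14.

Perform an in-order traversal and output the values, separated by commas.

35, 1, 19, 5, 15, 24, 37, 39, 7, 26, 8, 14, 33, 20

In-order visits the left subtree, then the node, then the right subtree.
At 35: no left child.
Visit 35.
At 35: go right to 33.
  At 33: go left to 1.
    At 1: no left child.
    Visit 1.
    At 1: go right to 5.
      At 5: go left to 19.
        19 is a leaf — visit 19.
      Visit 5.
      At 5: go right to 24.
        At 24: go left to 15.
          15 is a leaf — visit 15.
        Visit 24.
        At 24: go right to 37.
          At 37: no left child.
          Visit 37.
          At 37: go right to 7.
            At 7: go left to 39.
              39 is a leaf — visit 39.
            Visit 7.
            At 7: go right to 8.
              At 8: go left to 26.
                26 is a leaf — visit 26.
              Visit 8.
              At 8: go right to 14.
                14 is a leaf — visit 14.
  Visit 33.
  At 33: go right to 20.
    20 is a leaf — visit 20.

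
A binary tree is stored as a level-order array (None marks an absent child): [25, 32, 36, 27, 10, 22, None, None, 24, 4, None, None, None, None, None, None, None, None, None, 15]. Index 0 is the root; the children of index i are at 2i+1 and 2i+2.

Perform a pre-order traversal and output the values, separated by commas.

25, 32, 27, 24, 10, 4, 15, 36, 22

Pre-order visits the node, then its left subtree, then its right subtree.
Visit 25.
At 25: go left to 32.
  Visit 32.
  At 32: go left to 27.
    Visit 27.
    At 27: no left child.
    At 27: go right to 24.
      24 is a leaf — visit 24.
  At 32: go right to 10.
    Visit 10.
    At 10: go left to 4.
      Visit 4.
      At 4: go left to 15.
        15 is a leaf — visit 15.
      At 4: no right child.
    At 10: no right child.
At 25: go right to 36.
  Visit 36.
  At 36: go left to 22.
    22 is a leaf — visit 22.
  At 36: no right child.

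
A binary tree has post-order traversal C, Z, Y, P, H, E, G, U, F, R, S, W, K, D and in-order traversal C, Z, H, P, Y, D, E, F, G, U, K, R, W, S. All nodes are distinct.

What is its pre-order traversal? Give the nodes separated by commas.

The last element of post-order is the root; it splits in-order into left and right subtrees.
Root D: left subtree has 5 nodes {C, Z, H, P, Y}, right has 8 {E, F, G, U, K, R, W, S}.
  Root H: left subtree has 2 nodes {C, Z}, right has 2 {P, Y}.
    Root Z: left subtree has 1 node {C}, right has 0 { }.
    Root P: left subtree has 0 nodes { }, right has 1 {Y}.
  Root K: left subtree has 4 nodes {E, F, G, U}, right has 3 {R, W, S}.
    Root F: left subtree has 1 node {E}, right has 2 {G, U}.
      Root U: left subtree has 1 node {G}, right has 0 { }.
    Root W: left subtree has 1 node {R}, right has 1 {S}.

D, H, Z, C, P, Y, K, F, E, U, G, W, R, S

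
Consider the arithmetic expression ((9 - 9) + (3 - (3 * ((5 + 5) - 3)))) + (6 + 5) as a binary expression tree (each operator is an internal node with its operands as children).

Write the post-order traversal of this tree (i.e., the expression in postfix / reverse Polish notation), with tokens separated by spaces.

9 9 - 3 3 5 5 + 3 - * - + 6 5 + +

Post-order on an expression tree gives postfix notation: for each operator, emit left operand, right operand, then the operator.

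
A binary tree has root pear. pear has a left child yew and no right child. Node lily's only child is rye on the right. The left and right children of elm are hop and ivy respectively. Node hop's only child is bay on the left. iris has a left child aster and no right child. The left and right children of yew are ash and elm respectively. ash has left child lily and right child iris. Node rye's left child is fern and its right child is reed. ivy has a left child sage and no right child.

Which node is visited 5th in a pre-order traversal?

Pre-order visits the node, then its left subtree, then its right subtree.
Visit pear.
At pear: go left to yew.
  Visit yew.
  At yew: go left to ash.
    Visit ash.
    At ash: go left to lily.
      Visit lily.
      At lily: no left child.
      At lily: go right to rye.
        Visit rye.
        At rye: go left to fern.
          fern is a leaf — visit fern.
        At rye: go right to reed.
          reed is a leaf — visit reed.
    At ash: go right to iris.
      Visit iris.
      At iris: go left to aster.
        aster is a leaf — visit aster.
      At iris: no right child.
  At yew: go right to elm.
    Visit elm.
    At elm: go left to hop.
      Visit hop.
      At hop: go left to bay.
        bay is a leaf — visit bay.
      At hop: no right child.
    At elm: go right to ivy.
      Visit ivy.
      At ivy: go left to sage.
        sage is a leaf — visit sage.
      At ivy: no right child.
At pear: no right child.
Full pre-order sequence: pear, yew, ash, lily, rye, fern, reed, iris, aster, elm, hop, bay, ivy, sage.

rye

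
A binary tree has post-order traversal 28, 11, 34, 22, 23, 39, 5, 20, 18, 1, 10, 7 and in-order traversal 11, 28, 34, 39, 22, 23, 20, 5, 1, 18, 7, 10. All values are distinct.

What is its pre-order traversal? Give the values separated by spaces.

7 1 20 39 34 11 28 23 22 5 18 10

The last element of post-order is the root; it splits in-order into left and right subtrees.
Root 7: left subtree has 10 nodes {11, 28, 34, 39, 22, 23, 20, 5, 1, 18}, right has 1 {10}.
  Root 1: left subtree has 8 nodes {11, 28, 34, 39, 22, 23, 20, 5}, right has 1 {18}.
    Root 20: left subtree has 6 nodes {11, 28, 34, 39, 22, 23}, right has 1 {5}.
      Root 39: left subtree has 3 nodes {11, 28, 34}, right has 2 {22, 23}.
        Root 34: left subtree has 2 nodes {11, 28}, right has 0 { }.
          Root 11: left subtree has 0 nodes { }, right has 1 {28}.
        Root 23: left subtree has 1 node {22}, right has 0 { }.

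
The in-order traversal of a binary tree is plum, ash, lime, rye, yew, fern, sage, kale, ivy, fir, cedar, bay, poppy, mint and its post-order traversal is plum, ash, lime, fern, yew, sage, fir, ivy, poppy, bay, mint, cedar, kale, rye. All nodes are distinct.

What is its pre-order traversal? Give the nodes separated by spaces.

The last element of post-order is the root; it splits in-order into left and right subtrees.
Root rye: left subtree has 3 nodes {plum, ash, lime}, right has 10 {yew, fern, sage, kale, ivy, fir, cedar, bay, poppy, mint}.
  Root lime: left subtree has 2 nodes {plum, ash}, right has 0 { }.
    Root ash: left subtree has 1 node {plum}, right has 0 { }.
  Root kale: left subtree has 3 nodes {yew, fern, sage}, right has 6 {ivy, fir, cedar, bay, poppy, mint}.
    Root sage: left subtree has 2 nodes {yew, fern}, right has 0 { }.
      Root yew: left subtree has 0 nodes { }, right has 1 {fern}.
    Root cedar: left subtree has 2 nodes {ivy, fir}, right has 3 {bay, poppy, mint}.
      Root ivy: left subtree has 0 nodes { }, right has 1 {fir}.
      Root mint: left subtree has 2 nodes {bay, poppy}, right has 0 { }.
        Root bay: left subtree has 0 nodes { }, right has 1 {poppy}.

rye lime ash plum kale sage yew fern cedar ivy fir mint bay poppy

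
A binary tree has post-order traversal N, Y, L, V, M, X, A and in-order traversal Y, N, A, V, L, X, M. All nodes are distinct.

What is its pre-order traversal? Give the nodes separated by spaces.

A Y N X V L M

The last element of post-order is the root; it splits in-order into left and right subtrees.
Root A: left subtree has 2 nodes {Y, N}, right has 4 {V, L, X, M}.
  Root Y: left subtree has 0 nodes { }, right has 1 {N}.
  Root X: left subtree has 2 nodes {V, L}, right has 1 {M}.
    Root V: left subtree has 0 nodes { }, right has 1 {L}.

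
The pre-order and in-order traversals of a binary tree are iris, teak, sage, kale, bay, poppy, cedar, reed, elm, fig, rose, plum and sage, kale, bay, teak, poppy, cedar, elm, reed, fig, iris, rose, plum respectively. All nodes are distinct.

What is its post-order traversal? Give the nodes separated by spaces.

bay kale sage elm fig reed cedar poppy teak plum rose iris

The first element of pre-order is the root; it splits in-order into left and right subtrees.
Root iris: left subtree has 9 nodes {sage, kale, bay, teak, poppy, cedar, elm, reed, fig}, right has 2 {rose, plum}.
  Root teak: left subtree has 3 nodes {sage, kale, bay}, right has 5 {poppy, cedar, elm, reed, fig}.
    Root sage: left subtree has 0 nodes { }, right has 2 {kale, bay}.
      Root kale: left subtree has 0 nodes { }, right has 1 {bay}.
    Root poppy: left subtree has 0 nodes { }, right has 4 {cedar, elm, reed, fig}.
      Root cedar: left subtree has 0 nodes { }, right has 3 {elm, reed, fig}.
        Root reed: left subtree has 1 node {elm}, right has 1 {fig}.
  Root rose: left subtree has 0 nodes { }, right has 1 {plum}.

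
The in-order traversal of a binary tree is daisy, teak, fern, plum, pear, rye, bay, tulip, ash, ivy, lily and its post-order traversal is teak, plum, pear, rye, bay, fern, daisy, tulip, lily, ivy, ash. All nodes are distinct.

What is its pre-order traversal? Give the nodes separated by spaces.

The last element of post-order is the root; it splits in-order into left and right subtrees.
Root ash: left subtree has 8 nodes {daisy, teak, fern, plum, pear, rye, bay, tulip}, right has 2 {ivy, lily}.
  Root tulip: left subtree has 7 nodes {daisy, teak, fern, plum, pear, rye, bay}, right has 0 { }.
    Root daisy: left subtree has 0 nodes { }, right has 6 {teak, fern, plum, pear, rye, bay}.
      Root fern: left subtree has 1 node {teak}, right has 4 {plum, pear, rye, bay}.
        Root bay: left subtree has 3 nodes {plum, pear, rye}, right has 0 { }.
          Root rye: left subtree has 2 nodes {plum, pear}, right has 0 { }.
            Root pear: left subtree has 1 node {plum}, right has 0 { }.
  Root ivy: left subtree has 0 nodes { }, right has 1 {lily}.

ash tulip daisy fern teak bay rye pear plum ivy lily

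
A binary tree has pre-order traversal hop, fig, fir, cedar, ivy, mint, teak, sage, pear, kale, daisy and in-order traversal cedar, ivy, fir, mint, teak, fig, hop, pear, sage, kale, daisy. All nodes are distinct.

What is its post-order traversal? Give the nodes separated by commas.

ivy, cedar, teak, mint, fir, fig, pear, daisy, kale, sage, hop

The first element of pre-order is the root; it splits in-order into left and right subtrees.
Root hop: left subtree has 6 nodes {cedar, ivy, fir, mint, teak, fig}, right has 4 {pear, sage, kale, daisy}.
  Root fig: left subtree has 5 nodes {cedar, ivy, fir, mint, teak}, right has 0 { }.
    Root fir: left subtree has 2 nodes {cedar, ivy}, right has 2 {mint, teak}.
      Root cedar: left subtree has 0 nodes { }, right has 1 {ivy}.
      Root mint: left subtree has 0 nodes { }, right has 1 {teak}.
  Root sage: left subtree has 1 node {pear}, right has 2 {kale, daisy}.
    Root kale: left subtree has 0 nodes { }, right has 1 {daisy}.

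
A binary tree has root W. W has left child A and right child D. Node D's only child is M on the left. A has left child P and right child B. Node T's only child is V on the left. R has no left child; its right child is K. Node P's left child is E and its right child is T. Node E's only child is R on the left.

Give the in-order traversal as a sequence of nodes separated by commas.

R, K, E, P, V, T, A, B, W, M, D

In-order visits the left subtree, then the node, then the right subtree.
At W: go left to A.
  At A: go left to P.
    At P: go left to E.
      At E: go left to R.
        At R: no left child.
        Visit R.
        At R: go right to K.
          K is a leaf — visit K.
      Visit E.
      At E: no right child.
    Visit P.
    At P: go right to T.
      At T: go left to V.
        V is a leaf — visit V.
      Visit T.
      At T: no right child.
  Visit A.
  At A: go right to B.
    B is a leaf — visit B.
Visit W.
At W: go right to D.
  At D: go left to M.
    M is a leaf — visit M.
  Visit D.
  At D: no right child.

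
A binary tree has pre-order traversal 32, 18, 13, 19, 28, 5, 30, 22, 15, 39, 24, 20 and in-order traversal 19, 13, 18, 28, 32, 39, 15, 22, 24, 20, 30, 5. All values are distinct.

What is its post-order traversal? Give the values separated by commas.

The first element of pre-order is the root; it splits in-order into left and right subtrees.
Root 32: left subtree has 4 nodes {19, 13, 18, 28}, right has 7 {39, 15, 22, 24, 20, 30, 5}.
  Root 18: left subtree has 2 nodes {19, 13}, right has 1 {28}.
    Root 13: left subtree has 1 node {19}, right has 0 { }.
  Root 5: left subtree has 6 nodes {39, 15, 22, 24, 20, 30}, right has 0 { }.
    Root 30: left subtree has 5 nodes {39, 15, 22, 24, 20}, right has 0 { }.
      Root 22: left subtree has 2 nodes {39, 15}, right has 2 {24, 20}.
        Root 15: left subtree has 1 node {39}, right has 0 { }.
        Root 24: left subtree has 0 nodes { }, right has 1 {20}.

19, 13, 28, 18, 39, 15, 20, 24, 22, 30, 5, 32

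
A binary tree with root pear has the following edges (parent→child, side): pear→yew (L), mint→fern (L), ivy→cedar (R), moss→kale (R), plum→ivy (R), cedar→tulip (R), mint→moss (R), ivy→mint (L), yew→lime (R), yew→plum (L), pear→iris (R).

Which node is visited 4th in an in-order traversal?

moss

In-order visits the left subtree, then the node, then the right subtree.
At pear: go left to yew.
  At yew: go left to plum.
    At plum: no left child.
    Visit plum.
    At plum: go right to ivy.
      At ivy: go left to mint.
        At mint: go left to fern.
          fern is a leaf — visit fern.
        Visit mint.
        At mint: go right to moss.
          At moss: no left child.
          Visit moss.
          At moss: go right to kale.
            kale is a leaf — visit kale.
      Visit ivy.
      At ivy: go right to cedar.
        At cedar: no left child.
        Visit cedar.
        At cedar: go right to tulip.
          tulip is a leaf — visit tulip.
  Visit yew.
  At yew: go right to lime.
    lime is a leaf — visit lime.
Visit pear.
At pear: go right to iris.
  iris is a leaf — visit iris.
Full in-order sequence: plum, fern, mint, moss, kale, ivy, cedar, tulip, yew, lime, pear, iris.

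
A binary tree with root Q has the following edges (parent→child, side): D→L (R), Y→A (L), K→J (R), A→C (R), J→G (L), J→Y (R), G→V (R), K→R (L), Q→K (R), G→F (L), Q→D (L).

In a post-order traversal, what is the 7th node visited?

C

Post-order visits the left subtree, then the right subtree, then the node.
At Q: go left to D.
  At D: no left child.
  At D: go right to L.
    L is a leaf — visit L.
  Visit D.
At Q: go right to K.
  At K: go left to R.
    R is a leaf — visit R.
  At K: go right to J.
    At J: go left to G.
      At G: go left to F.
        F is a leaf — visit F.
      At G: go right to V.
        V is a leaf — visit V.
      Visit G.
    At J: go right to Y.
      At Y: go left to A.
        At A: no left child.
        At A: go right to C.
          C is a leaf — visit C.
        Visit A.
      At Y: no right child.
      Visit Y.
    Visit J.
  Visit K.
Visit Q.
Full post-order sequence: L, D, R, F, V, G, C, A, Y, J, K, Q.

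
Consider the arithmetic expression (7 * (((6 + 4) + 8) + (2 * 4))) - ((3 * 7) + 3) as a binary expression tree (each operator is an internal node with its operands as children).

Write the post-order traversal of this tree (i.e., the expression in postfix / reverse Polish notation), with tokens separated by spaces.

Post-order on an expression tree gives postfix notation: for each operator, emit left operand, right operand, then the operator.

7 6 4 + 8 + 2 4 * + * 3 7 * 3 + -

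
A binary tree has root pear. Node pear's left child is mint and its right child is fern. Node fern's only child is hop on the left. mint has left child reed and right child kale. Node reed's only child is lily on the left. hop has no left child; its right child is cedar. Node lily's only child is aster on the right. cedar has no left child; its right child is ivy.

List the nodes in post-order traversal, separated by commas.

Post-order visits the left subtree, then the right subtree, then the node.
At pear: go left to mint.
  At mint: go left to reed.
    At reed: go left to lily.
      At lily: no left child.
      At lily: go right to aster.
        aster is a leaf — visit aster.
      Visit lily.
    At reed: no right child.
    Visit reed.
  At mint: go right to kale.
    kale is a leaf — visit kale.
  Visit mint.
At pear: go right to fern.
  At fern: go left to hop.
    At hop: no left child.
    At hop: go right to cedar.
      At cedar: no left child.
      At cedar: go right to ivy.
        ivy is a leaf — visit ivy.
      Visit cedar.
    Visit hop.
  At fern: no right child.
  Visit fern.
Visit pear.

aster, lily, reed, kale, mint, ivy, cedar, hop, fern, pear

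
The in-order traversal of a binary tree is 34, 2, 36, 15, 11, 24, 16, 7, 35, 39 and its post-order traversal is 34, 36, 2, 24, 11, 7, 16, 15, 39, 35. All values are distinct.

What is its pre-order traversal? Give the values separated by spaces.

35 15 2 34 36 16 11 24 7 39

The last element of post-order is the root; it splits in-order into left and right subtrees.
Root 35: left subtree has 8 nodes {34, 2, 36, 15, 11, 24, 16, 7}, right has 1 {39}.
  Root 15: left subtree has 3 nodes {34, 2, 36}, right has 4 {11, 24, 16, 7}.
    Root 2: left subtree has 1 node {34}, right has 1 {36}.
    Root 16: left subtree has 2 nodes {11, 24}, right has 1 {7}.
      Root 11: left subtree has 0 nodes { }, right has 1 {24}.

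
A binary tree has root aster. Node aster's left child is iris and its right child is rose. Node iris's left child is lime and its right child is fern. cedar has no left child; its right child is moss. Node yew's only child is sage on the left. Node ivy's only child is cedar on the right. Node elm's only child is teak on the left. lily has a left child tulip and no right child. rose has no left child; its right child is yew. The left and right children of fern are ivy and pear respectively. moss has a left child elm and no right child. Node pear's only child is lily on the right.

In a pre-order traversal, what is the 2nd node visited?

iris

Pre-order visits the node, then its left subtree, then its right subtree.
Visit aster.
At aster: go left to iris.
  Visit iris.
  At iris: go left to lime.
    lime is a leaf — visit lime.
  At iris: go right to fern.
    Visit fern.
    At fern: go left to ivy.
      Visit ivy.
      At ivy: no left child.
      At ivy: go right to cedar.
        Visit cedar.
        At cedar: no left child.
        At cedar: go right to moss.
          Visit moss.
          At moss: go left to elm.
            Visit elm.
            At elm: go left to teak.
              teak is a leaf — visit teak.
            At elm: no right child.
          At moss: no right child.
    At fern: go right to pear.
      Visit pear.
      At pear: no left child.
      At pear: go right to lily.
        Visit lily.
        At lily: go left to tulip.
          tulip is a leaf — visit tulip.
        At lily: no right child.
At aster: go right to rose.
  Visit rose.
  At rose: no left child.
  At rose: go right to yew.
    Visit yew.
    At yew: go left to sage.
      sage is a leaf — visit sage.
    At yew: no right child.
Full pre-order sequence: aster, iris, lime, fern, ivy, cedar, moss, elm, teak, pear, lily, tulip, rose, yew, sage.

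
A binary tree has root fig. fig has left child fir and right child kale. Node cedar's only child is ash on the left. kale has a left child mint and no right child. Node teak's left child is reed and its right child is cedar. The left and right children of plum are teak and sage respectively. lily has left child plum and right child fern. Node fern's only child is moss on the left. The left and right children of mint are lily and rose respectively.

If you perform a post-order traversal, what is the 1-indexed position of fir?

1

Post-order visits the left subtree, then the right subtree, then the node.
At fig: go left to fir.
  fir is a leaf — visit fir.
At fig: go right to kale.
  At kale: go left to mint.
    At mint: go left to lily.
      At lily: go left to plum.
        At plum: go left to teak.
          At teak: go left to reed.
            reed is a leaf — visit reed.
          At teak: go right to cedar.
            At cedar: go left to ash.
              ash is a leaf — visit ash.
            At cedar: no right child.
            Visit cedar.
          Visit teak.
        At plum: go right to sage.
          sage is a leaf — visit sage.
        Visit plum.
      At lily: go right to fern.
        At fern: go left to moss.
          moss is a leaf — visit moss.
        At fern: no right child.
        Visit fern.
      Visit lily.
    At mint: go right to rose.
      rose is a leaf — visit rose.
    Visit mint.
  At kale: no right child.
  Visit kale.
Visit fig.
Full post-order sequence: fir, reed, ash, cedar, teak, sage, plum, moss, fern, lily, rose, mint, kale, fig.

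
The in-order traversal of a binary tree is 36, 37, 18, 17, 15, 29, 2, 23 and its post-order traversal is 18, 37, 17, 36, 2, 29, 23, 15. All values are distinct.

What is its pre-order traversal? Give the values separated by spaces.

The last element of post-order is the root; it splits in-order into left and right subtrees.
Root 15: left subtree has 4 nodes {36, 37, 18, 17}, right has 3 {29, 2, 23}.
  Root 36: left subtree has 0 nodes { }, right has 3 {37, 18, 17}.
    Root 17: left subtree has 2 nodes {37, 18}, right has 0 { }.
      Root 37: left subtree has 0 nodes { }, right has 1 {18}.
  Root 23: left subtree has 2 nodes {29, 2}, right has 0 { }.
    Root 29: left subtree has 0 nodes { }, right has 1 {2}.

15 36 17 37 18 23 29 2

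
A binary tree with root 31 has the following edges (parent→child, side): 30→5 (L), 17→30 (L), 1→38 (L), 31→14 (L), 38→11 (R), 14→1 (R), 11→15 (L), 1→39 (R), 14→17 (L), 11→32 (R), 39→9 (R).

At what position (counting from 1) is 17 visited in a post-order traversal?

Post-order visits the left subtree, then the right subtree, then the node.
At 31: go left to 14.
  At 14: go left to 17.
    At 17: go left to 30.
      At 30: go left to 5.
        5 is a leaf — visit 5.
      At 30: no right child.
      Visit 30.
    At 17: no right child.
    Visit 17.
  At 14: go right to 1.
    At 1: go left to 38.
      At 38: no left child.
      At 38: go right to 11.
        At 11: go left to 15.
          15 is a leaf — visit 15.
        At 11: go right to 32.
          32 is a leaf — visit 32.
        Visit 11.
      Visit 38.
    At 1: go right to 39.
      At 39: no left child.
      At 39: go right to 9.
        9 is a leaf — visit 9.
      Visit 39.
    Visit 1.
  Visit 14.
At 31: no right child.
Visit 31.
Full post-order sequence: 5, 30, 17, 15, 32, 11, 38, 9, 39, 1, 14, 31.

3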